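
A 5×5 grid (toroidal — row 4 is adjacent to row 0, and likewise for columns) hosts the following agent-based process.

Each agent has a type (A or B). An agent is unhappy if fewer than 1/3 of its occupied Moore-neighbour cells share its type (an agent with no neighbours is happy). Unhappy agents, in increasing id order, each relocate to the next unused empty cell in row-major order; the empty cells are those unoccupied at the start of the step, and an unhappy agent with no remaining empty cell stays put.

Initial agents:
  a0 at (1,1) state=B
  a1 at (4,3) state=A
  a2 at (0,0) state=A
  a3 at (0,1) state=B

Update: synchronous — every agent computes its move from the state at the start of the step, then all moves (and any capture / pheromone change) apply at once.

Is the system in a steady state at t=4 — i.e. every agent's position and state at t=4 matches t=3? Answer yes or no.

t=1: a0@(1,1):B a1@(4,3):A a2@(0,2):A a3@(0,1):B
t=2: (unchanged — steady state)

yes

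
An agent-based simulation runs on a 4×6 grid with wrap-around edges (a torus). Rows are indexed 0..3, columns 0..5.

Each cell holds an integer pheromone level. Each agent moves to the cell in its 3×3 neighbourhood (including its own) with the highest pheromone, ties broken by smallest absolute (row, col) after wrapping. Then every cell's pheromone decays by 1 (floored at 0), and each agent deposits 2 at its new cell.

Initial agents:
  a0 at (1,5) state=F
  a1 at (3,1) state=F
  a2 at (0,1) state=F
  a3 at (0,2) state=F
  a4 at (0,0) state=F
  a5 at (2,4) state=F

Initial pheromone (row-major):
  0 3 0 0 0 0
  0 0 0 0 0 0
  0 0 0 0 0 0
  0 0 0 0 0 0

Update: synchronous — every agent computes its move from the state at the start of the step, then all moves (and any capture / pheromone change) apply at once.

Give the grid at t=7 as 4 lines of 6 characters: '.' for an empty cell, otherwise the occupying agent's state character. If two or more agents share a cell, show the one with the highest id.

.F....
...F..
......
......

t=1: a0@(0,0) a1@(0,1) a2@(0,1) a3@(0,1) a4@(0,1) a5@(1,3) | pheromone: 2 10 0 0 0 0 / 0 0 0 2 0 0 / 0 0 0 0 0 0 / 0 0 0 0 0 0
t=2: a0@(0,1) a1@(0,1) a2@(0,1) a3@(0,1) a4@(0,1) a5@(1,3) | pheromone: 1 19 0 0 0 0 / 0 0 0 3 0 0 / 0 0 0 0 0 0 / 0 0 0 0 0 0
t=3: a0@(0,1) a1@(0,1) a2@(0,1) a3@(0,1) a4@(0,1) a5@(1,3) | pheromone: 0 28 0 0 0 0 / 0 0 0 4 0 0 / 0 0 0 0 0 0 / 0 0 0 0 0 0
t=4: a0@(0,1) a1@(0,1) a2@(0,1) a3@(0,1) a4@(0,1) a5@(1,3) | pheromone: 0 37 0 0 0 0 / 0 0 0 5 0 0 / 0 0 0 0 0 0 / 0 0 0 0 0 0
t=5: a0@(0,1) a1@(0,1) a2@(0,1) a3@(0,1) a4@(0,1) a5@(1,3) | pheromone: 0 46 0 0 0 0 / 0 0 0 6 0 0 / 0 0 0 0 0 0 / 0 0 0 0 0 0
t=6: a0@(0,1) a1@(0,1) a2@(0,1) a3@(0,1) a4@(0,1) a5@(1,3) | pheromone: 0 55 0 0 0 0 / 0 0 0 7 0 0 / 0 0 0 0 0 0 / 0 0 0 0 0 0
t=7: a0@(0,1) a1@(0,1) a2@(0,1) a3@(0,1) a4@(0,1) a5@(1,3) | pheromone: 0 64 0 0 0 0 / 0 0 0 8 0 0 / 0 0 0 0 0 0 / 0 0 0 0 0 0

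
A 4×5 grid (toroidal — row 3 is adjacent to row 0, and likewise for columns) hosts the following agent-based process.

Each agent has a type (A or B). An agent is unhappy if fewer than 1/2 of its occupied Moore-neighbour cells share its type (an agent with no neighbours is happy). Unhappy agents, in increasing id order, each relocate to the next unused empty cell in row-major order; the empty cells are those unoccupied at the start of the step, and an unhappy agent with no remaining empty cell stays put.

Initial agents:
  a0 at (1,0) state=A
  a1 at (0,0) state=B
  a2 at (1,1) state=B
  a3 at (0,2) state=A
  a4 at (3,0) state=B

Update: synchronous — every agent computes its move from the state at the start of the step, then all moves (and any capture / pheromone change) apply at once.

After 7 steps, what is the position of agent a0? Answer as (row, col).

(0, 0)

t=1: a0@(0,1):A a1@(0,0):B a2@(0,3):B a3@(0,4):A a4@(3,0):B
t=2: a0@(0,2):A a1@(1,0):B a2@(1,1):B a3@(1,2):A a4@(1,3):B
t=3: a0@(0,0):A a1@(1,0):B a2@(0,1):B a3@(0,3):A a4@(0,4):B
t=4: a0@(0,2):A a1@(1,0):B a2@(0,1):B a3@(1,1):A a4@(1,2):B
t=5: a0@(0,0):A a1@(1,0):B a2@(0,1):B a3@(0,3):A a4@(0,4):B
t=6: a0@(0,2):A a1@(1,0):B a2@(0,1):B a3@(1,1):A a4@(1,2):B
t=7: a0@(0,0):A a1@(1,0):B a2@(0,1):B a3@(0,3):A a4@(0,4):B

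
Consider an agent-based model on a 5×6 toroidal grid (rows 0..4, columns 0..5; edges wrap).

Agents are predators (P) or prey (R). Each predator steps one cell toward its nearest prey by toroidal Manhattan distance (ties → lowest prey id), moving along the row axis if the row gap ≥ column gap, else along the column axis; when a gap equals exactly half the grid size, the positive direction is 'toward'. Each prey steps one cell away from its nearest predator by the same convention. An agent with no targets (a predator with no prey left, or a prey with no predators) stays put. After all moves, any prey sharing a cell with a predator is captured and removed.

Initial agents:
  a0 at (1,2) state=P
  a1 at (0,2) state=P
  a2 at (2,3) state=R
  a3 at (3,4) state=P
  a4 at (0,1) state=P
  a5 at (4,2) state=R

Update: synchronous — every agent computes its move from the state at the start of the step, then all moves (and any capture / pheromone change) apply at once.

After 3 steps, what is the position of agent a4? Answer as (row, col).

(4, 1)

t=1: a0@(2,2):P a1@(4,2):P a2@(3,3):R a3@(2,4):P a4@(4,1):P a5@(3,2):R
t=2: a0@(3,2):P a1@(3,2):P a2@(4,3):R a3@(3,4):P a4@(3,1):P a5@(4,2):R
t=3: a0@(4,2):P a1@(4,2):P a2@(0,3):R a3@(4,4):P a4@(4,1):P a5@(0,2):R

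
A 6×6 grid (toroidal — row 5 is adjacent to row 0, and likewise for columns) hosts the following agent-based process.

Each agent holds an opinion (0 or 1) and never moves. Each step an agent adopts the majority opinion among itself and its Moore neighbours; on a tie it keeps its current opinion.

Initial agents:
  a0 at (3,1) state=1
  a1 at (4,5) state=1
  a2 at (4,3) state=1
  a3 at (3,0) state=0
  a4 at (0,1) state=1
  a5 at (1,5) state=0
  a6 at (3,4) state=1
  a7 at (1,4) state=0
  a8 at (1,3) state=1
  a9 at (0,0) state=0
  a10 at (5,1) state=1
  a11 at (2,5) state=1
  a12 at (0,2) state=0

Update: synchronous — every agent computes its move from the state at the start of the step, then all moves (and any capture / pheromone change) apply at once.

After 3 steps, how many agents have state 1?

8

t=1: a0@(3,1):1 a1@(4,5):1 a2@(4,3):1 a3@(3,0):1 a4@(0,1):1 a5@(1,5):0 a6@(3,4):1 a7@(1,4):0 a8@(1,3):0 a9@(0,0):0 a10@(5,1):1 a11@(2,5):0 a12@(0,2):1
t=2: (unchanged — steady state)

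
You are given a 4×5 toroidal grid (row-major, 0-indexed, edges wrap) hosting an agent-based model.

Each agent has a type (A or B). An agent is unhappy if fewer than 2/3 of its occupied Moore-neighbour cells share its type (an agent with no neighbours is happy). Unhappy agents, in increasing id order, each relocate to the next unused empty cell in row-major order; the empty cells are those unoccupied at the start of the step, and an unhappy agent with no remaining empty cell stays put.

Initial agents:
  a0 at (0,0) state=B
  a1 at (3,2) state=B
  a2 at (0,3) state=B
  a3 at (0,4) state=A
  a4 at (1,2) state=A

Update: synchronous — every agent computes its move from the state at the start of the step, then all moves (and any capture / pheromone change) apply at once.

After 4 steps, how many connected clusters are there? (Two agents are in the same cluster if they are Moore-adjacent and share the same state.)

3

t=1: a0@(0,1):B a1@(3,2):B a2@(0,2):B a3@(1,0):A a4@(1,1):A
t=2: a0@(0,0):B a1@(3,2):B a2@(0,2):B a3@(0,3):A a4@(0,4):A
t=3: a0@(0,1):B a1@(1,0):B a2@(1,1):B a3@(1,2):A a4@(1,3):A
t=4: a0@(0,1):B a1@(1,0):B a2@(1,1):B a3@(0,0):A a4@(1,3):A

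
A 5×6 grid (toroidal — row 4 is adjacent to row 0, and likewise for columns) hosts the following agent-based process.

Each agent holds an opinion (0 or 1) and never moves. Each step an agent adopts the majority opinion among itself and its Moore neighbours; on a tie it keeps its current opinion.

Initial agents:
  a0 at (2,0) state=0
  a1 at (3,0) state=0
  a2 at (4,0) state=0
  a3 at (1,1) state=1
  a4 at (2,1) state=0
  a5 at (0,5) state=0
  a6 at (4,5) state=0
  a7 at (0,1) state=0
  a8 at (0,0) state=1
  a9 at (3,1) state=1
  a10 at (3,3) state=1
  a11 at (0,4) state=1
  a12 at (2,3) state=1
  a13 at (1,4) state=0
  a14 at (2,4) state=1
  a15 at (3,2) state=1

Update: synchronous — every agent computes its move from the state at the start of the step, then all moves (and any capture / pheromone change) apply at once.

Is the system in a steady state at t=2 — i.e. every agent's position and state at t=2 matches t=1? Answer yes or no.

yes

t=1: a0@(2,0):0 a1@(3,0):0 a2@(4,0):0 a3@(1,1):0 a4@(2,1):0 a5@(0,5):0 a6@(4,5):0 a7@(0,1):0 a8@(0,0):0 a9@(3,1):0 a10@(3,3):1 a11@(0,4):0 a12@(2,3):1 a13@(1,4):1 a14@(2,4):1 a15@(3,2):1
t=2: (unchanged — steady state)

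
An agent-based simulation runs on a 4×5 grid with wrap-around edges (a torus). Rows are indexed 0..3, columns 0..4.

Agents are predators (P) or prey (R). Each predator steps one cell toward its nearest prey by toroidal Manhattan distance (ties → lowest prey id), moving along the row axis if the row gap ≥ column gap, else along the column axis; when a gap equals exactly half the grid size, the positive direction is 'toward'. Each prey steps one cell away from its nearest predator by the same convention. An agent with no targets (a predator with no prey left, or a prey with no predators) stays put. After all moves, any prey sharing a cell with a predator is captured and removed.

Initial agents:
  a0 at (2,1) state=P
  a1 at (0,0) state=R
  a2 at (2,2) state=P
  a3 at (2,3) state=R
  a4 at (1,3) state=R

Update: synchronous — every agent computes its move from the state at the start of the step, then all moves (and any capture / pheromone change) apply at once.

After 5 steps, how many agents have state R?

3

t=1: a0@(2,2):P a1@(3,0):R a2@(2,3):P a3@(2,4):R a4@(0,3):R
t=2: a0@(2,3):P a1@(3,4):R a2@(2,4):P a3@(2,0):R a4@(3,3):R
t=3: a0@(3,3):P a1@(0,4):R a2@(3,4):P a3@(2,1):R a4@(0,3):R
t=4: a0@(0,3):P a1@(1,4):R a2@(0,4):P a3@(2,0):R a4@(1,3):R
t=5: a0@(1,3):P a1@(2,4):R a2@(1,4):P a3@(1,0):R a4@(2,3):R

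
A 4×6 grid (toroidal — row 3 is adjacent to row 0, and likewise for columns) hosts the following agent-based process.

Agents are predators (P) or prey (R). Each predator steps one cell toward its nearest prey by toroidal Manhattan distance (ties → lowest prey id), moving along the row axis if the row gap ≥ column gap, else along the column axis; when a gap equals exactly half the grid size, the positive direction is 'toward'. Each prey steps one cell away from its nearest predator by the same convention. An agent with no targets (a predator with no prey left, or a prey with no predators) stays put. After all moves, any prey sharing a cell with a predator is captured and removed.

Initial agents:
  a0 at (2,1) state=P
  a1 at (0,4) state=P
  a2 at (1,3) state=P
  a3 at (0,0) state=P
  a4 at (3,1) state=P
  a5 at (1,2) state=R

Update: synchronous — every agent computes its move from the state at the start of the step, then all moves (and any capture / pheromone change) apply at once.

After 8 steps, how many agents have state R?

t=1: a0@(1,1):P a1@(0,3):P a2@(1,2):P a3@(0,1):P a4@(0,1):P
t=2: (unchanged — steady state)

0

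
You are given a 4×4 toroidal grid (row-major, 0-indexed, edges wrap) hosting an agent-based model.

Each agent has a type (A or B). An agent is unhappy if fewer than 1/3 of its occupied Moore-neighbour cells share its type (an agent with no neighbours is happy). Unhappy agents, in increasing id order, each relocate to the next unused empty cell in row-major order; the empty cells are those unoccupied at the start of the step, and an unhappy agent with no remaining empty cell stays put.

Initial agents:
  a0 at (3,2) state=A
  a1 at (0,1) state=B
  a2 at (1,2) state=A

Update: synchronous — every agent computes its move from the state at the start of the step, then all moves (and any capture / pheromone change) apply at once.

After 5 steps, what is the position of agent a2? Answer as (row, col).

t=1: a0@(0,0):A a1@(0,2):B a2@(0,3):A
t=2: a0@(0,0):A a1@(0,1):B a2@(0,3):A
t=3: a0@(0,0):A a1@(0,2):B a2@(0,3):A
t=4: a0@(0,0):A a1@(0,1):B a2@(0,3):A
t=5: a0@(0,0):A a1@(0,2):B a2@(0,3):A

(0, 3)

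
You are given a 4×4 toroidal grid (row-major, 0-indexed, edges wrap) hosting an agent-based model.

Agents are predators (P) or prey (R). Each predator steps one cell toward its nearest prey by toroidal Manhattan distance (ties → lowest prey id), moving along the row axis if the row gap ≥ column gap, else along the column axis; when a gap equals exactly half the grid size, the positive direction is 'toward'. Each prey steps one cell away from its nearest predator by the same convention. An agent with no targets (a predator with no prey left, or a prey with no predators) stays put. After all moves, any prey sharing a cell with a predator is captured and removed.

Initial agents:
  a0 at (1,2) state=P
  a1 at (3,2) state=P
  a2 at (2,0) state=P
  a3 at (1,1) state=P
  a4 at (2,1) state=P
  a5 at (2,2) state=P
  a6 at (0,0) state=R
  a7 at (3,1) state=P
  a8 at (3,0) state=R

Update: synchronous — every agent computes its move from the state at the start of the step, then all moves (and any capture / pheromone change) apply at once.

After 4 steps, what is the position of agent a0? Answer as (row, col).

t=1: a0@(1,3):P a1@(3,3):P a2@(3,0):P a3@(0,1):P a4@(3,1):P a5@(2,3):P a7@(3,0):P a8@(0,0):R
t=2: a0@(0,3):P a1@(0,3):P a2@(0,0):P a3@(0,0):P a4@(0,1):P a5@(3,3):P a7@(0,0):P a8@(1,0):R
t=3: a0@(1,3):P a1@(1,3):P a2@(1,0):P a3@(1,0):P a4@(1,1):P a5@(0,3):P a7@(1,0):P a8@(2,0):R
t=4: a0@(2,3):P a1@(2,3):P a2@(2,0):P a3@(2,0):P a4@(2,1):P a5@(1,3):P a7@(2,0):P a8@(3,0):R

(2, 3)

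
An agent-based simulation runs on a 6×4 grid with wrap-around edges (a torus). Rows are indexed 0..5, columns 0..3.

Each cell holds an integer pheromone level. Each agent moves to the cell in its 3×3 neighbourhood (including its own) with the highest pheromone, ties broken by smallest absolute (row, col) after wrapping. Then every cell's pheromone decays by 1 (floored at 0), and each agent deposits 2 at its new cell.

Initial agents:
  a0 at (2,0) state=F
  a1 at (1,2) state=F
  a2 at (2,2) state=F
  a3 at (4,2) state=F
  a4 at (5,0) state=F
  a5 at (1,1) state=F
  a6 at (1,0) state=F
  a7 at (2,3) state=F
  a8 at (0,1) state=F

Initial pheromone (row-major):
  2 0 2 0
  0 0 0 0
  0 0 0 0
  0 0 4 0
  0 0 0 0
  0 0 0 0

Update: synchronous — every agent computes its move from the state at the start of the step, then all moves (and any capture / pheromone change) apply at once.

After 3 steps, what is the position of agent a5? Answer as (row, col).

t=1: a0@(1,0) a1@(0,2) a2@(3,2) a3@(3,2) a4@(0,0) a5@(0,0) a6@(0,0) a7@(3,2) a8@(0,0) | pheromone: 9 0 3 0 / 2 0 0 0 / 0 0 0 0 / 0 0 9 0 / 0 0 0 0 / 0 0 0 0
t=2: a0@(0,0) a1@(0,2) a2@(3,2) a3@(3,2) a4@(0,0) a5@(0,0) a6@(0,0) a7@(3,2) a8@(0,0) | pheromone: 18 0 4 0 / 1 0 0 0 / 0 0 0 0 / 0 0 14 0 / 0 0 0 0 / 0 0 0 0
t=3: a0@(0,0) a1@(0,2) a2@(3,2) a3@(3,2) a4@(0,0) a5@(0,0) a6@(0,0) a7@(3,2) a8@(0,0) | pheromone: 27 0 5 0 / 0 0 0 0 / 0 0 0 0 / 0 0 19 0 / 0 0 0 0 / 0 0 0 0

(0, 0)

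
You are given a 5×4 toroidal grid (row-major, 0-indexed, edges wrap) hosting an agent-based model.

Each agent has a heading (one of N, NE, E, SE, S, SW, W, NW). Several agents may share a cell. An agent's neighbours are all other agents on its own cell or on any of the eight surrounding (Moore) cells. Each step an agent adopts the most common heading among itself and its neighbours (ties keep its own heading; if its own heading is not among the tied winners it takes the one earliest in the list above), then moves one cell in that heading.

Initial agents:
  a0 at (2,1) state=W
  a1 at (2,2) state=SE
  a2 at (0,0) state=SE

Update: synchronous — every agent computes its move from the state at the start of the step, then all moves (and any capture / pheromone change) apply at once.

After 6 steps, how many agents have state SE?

t=1: a0@(2,0):W a1@(3,3):SE a2@(1,1):SE
t=2: a0@(3,1):SE a1@(4,0):SE a2@(2,2):SE
t=3: a0@(4,2):SE a1@(0,1):SE a2@(3,3):SE
t=4: a0@(0,3):SE a1@(1,2):SE a2@(4,0):SE
t=5: a0@(1,0):SE a1@(2,3):SE a2@(0,1):SE
t=6: a0@(2,1):SE a1@(3,0):SE a2@(1,2):SE

3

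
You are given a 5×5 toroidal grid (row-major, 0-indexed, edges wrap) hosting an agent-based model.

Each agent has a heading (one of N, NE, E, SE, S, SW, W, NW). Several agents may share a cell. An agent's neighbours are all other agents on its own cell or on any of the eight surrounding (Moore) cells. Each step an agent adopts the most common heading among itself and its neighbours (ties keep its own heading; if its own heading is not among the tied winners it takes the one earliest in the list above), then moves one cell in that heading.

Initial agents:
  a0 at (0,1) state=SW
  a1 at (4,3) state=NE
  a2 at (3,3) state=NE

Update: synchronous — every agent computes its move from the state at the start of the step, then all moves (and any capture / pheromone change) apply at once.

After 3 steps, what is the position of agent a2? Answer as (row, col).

t=1: a0@(1,0):SW a1@(3,4):NE a2@(2,4):NE
t=2: a0@(2,4):SW a1@(2,0):NE a2@(1,0):NE
t=3: a0@(1,0):NE a1@(1,1):NE a2@(0,1):NE

(0, 1)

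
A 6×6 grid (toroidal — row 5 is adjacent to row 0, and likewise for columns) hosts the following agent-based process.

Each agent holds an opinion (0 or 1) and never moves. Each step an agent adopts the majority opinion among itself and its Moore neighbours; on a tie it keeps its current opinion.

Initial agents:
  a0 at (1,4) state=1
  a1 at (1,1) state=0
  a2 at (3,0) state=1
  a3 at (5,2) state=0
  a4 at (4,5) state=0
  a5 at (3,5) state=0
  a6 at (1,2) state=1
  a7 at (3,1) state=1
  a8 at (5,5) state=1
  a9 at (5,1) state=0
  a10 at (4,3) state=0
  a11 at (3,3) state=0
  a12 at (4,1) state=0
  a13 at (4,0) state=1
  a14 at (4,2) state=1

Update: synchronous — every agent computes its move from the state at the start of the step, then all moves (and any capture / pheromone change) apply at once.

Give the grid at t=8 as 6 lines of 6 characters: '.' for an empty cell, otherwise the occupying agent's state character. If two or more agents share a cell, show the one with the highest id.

......
.01.1.
......
11.0.1
1100.1
.00..1

t=1: a0@(1,4):1 a1@(1,1):0 a2@(3,0):1 a3@(5,2):0 a4@(4,5):1 a5@(3,5):0 a6@(1,2):1 a7@(3,1):1 a8@(5,5):1 a9@(5,1):0 a10@(4,3):0 a11@(3,3):0 a12@(4,1):1 a13@(4,0):1 a14@(4,2):0
t=2: a0@(1,4):1 a1@(1,1):0 a2@(3,0):1 a3@(5,2):0 a4@(4,5):1 a5@(3,5):1 a6@(1,2):1 a7@(3,1):1 a8@(5,5):1 a9@(5,1):0 a10@(4,3):0 a11@(3,3):0 a12@(4,1):1 a13@(4,0):1 a14@(4,2):0
t=3: (unchanged — steady state)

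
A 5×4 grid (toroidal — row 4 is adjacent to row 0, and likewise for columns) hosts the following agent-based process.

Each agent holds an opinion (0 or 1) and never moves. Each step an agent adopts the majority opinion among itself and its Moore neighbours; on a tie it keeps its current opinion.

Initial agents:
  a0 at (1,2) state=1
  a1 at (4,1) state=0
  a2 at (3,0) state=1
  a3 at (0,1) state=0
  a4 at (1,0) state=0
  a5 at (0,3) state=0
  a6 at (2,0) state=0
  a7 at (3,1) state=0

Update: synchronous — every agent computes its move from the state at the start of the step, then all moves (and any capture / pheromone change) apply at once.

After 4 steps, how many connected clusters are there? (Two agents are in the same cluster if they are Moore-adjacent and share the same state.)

1

t=1: a0@(1,2):0 a1@(4,1):0 a2@(3,0):0 a3@(0,1):0 a4@(1,0):0 a5@(0,3):0 a6@(2,0):0 a7@(3,1):0
t=2: (unchanged — steady state)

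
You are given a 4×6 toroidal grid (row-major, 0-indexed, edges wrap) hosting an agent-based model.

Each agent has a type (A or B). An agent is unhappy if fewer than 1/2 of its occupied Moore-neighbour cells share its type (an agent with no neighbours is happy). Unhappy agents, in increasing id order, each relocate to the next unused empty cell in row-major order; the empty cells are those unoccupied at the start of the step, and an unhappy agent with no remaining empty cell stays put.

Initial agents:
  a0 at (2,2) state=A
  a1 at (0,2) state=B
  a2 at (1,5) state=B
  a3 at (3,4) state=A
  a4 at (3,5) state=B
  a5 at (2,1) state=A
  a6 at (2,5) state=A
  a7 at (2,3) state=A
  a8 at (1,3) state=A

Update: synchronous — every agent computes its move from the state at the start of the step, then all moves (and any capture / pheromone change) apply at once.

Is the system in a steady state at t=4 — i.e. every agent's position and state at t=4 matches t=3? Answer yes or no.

t=1: a0@(2,2):A a1@(0,0):B a2@(0,1):B a3@(3,4):A a4@(0,3):B a5@(2,1):A a6@(0,4):A a7@(2,3):A a8@(1,3):A
t=2: a0@(2,2):A a1@(0,0):B a2@(0,1):B a3@(3,4):A a4@(0,2):B a5@(2,1):A a6@(0,4):A a7@(2,3):A a8@(1,3):A
t=3: (unchanged — steady state)

yes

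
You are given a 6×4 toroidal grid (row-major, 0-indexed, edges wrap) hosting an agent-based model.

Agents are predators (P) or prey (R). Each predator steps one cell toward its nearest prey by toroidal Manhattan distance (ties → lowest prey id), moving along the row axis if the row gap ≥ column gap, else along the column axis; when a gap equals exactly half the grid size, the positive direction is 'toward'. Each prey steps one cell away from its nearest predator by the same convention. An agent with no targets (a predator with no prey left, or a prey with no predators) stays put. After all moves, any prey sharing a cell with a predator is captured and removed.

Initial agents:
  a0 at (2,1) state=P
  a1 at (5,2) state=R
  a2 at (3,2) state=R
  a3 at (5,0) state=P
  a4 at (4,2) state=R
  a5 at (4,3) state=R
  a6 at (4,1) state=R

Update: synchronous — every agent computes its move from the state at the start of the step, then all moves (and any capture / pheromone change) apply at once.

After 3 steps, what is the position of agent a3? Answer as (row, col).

t=1: a0@(3,1):P a2@(4,2):R a3@(5,1):P a4@(5,2):R a5@(3,3):R
t=2: a0@(4,1):P a3@(5,2):P a4@(5,3):R a5@(3,2):R
t=3: a0@(3,1):P a3@(5,3):P a4@(5,0):R a5@(2,2):R

(5, 3)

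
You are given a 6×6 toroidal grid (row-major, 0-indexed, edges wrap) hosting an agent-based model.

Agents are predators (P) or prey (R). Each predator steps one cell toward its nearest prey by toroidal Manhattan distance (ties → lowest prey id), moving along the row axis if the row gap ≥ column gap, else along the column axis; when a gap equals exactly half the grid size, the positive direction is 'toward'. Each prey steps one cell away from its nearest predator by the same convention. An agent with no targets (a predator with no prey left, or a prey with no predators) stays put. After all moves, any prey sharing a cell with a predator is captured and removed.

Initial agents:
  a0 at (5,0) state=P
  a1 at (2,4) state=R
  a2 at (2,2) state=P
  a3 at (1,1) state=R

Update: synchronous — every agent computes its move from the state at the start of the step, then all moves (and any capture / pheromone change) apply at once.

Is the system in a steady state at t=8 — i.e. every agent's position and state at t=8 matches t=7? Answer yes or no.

t=1: a0@(0,0):P a1@(2,5):R a2@(2,3):P a3@(0,1):R
t=2: a0@(0,1):P a1@(2,0):R a2@(2,4):P a3@(0,2):R
t=3: a0@(0,2):P a1@(2,1):R a2@(2,5):P a3@(0,3):R
t=4: a0@(0,3):P a1@(2,2):R a2@(2,0):P a3@(0,4):R
t=5: a0@(0,4):P a1@(2,3):R a2@(2,1):P a3@(0,5):R
t=6: a0@(0,5):P a1@(2,4):R a2@(2,2):P a3@(0,0):R
t=7: a0@(0,0):P a1@(2,5):R a2@(2,3):P a3@(0,1):R
t=8: a0@(0,1):P a1@(2,0):R a2@(2,4):P a3@(0,2):R

no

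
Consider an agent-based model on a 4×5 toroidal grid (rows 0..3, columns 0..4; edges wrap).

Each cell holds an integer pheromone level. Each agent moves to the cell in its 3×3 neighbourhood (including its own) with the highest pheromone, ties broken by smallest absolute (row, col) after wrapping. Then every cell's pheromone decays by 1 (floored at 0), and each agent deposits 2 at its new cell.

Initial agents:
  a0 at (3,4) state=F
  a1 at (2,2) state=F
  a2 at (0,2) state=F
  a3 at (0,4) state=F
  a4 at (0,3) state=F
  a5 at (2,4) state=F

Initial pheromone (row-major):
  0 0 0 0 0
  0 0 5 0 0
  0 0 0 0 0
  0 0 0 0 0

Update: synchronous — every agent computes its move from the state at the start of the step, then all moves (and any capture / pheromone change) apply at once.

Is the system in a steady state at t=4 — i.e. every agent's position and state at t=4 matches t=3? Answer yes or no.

t=1: a0@(0,0) a1@(1,2) a2@(1,2) a3@(0,0) a4@(1,2) a5@(1,0) | pheromone: 4 0 0 0 0 / 2 0 10 0 0 / 0 0 0 0 0 / 0 0 0 0 0
t=2: a0@(0,0) a1@(1,2) a2@(1,2) a3@(0,0) a4@(1,2) a5@(0,0) | pheromone: 9 0 0 0 0 / 1 0 15 0 0 / 0 0 0 0 0 / 0 0 0 0 0
t=3: a0@(0,0) a1@(1,2) a2@(1,2) a3@(0,0) a4@(1,2) a5@(0,0) | pheromone: 14 0 0 0 0 / 0 0 20 0 0 / 0 0 0 0 0 / 0 0 0 0 0
t=4: a0@(0,0) a1@(1,2) a2@(1,2) a3@(0,0) a4@(1,2) a5@(0,0) | pheromone: 19 0 0 0 0 / 0 0 25 0 0 / 0 0 0 0 0 / 0 0 0 0 0

yes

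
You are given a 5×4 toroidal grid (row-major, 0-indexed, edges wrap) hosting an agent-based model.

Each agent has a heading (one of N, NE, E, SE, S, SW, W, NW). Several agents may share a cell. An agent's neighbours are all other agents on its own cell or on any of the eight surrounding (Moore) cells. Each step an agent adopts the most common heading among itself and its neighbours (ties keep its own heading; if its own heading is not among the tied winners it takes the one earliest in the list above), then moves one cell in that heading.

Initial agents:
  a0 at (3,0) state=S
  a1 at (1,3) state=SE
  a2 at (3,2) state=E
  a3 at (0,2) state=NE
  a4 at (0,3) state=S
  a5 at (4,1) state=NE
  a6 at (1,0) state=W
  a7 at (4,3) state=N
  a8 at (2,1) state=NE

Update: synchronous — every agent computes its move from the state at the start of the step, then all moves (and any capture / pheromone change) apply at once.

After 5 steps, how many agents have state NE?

t=1: a0@(2,1):NE a1@(2,0):SE a2@(2,3):NE a3@(4,3):NE a4@(1,3):S a5@(3,2):NE a6@(1,3):W a7@(0,3):S a8@(1,2):NE
t=2: a0@(1,2):NE a1@(1,1):NE a2@(1,0):NE a3@(3,0):NE a4@(2,3):S a5@(2,3):NE a6@(0,0):NE a7@(1,3):S a8@(0,3):NE
t=3: a0@(0,3):NE a1@(0,2):NE a2@(0,1):NE a3@(2,1):NE a4@(1,0):NE a5@(1,0):NE a6@(4,1):NE a7@(0,0):NE a8@(4,0):NE
t=4: a0@(4,0):NE a1@(4,3):NE a2@(4,2):NE a3@(1,2):NE a4@(0,1):NE a5@(0,1):NE a6@(3,2):NE a7@(4,1):NE a8@(3,1):NE
t=5: a0@(3,1):NE a1@(3,0):NE a2@(3,3):NE a3@(0,3):NE a4@(4,2):NE a5@(4,2):NE a6@(2,3):NE a7@(3,2):NE a8@(2,2):NE

9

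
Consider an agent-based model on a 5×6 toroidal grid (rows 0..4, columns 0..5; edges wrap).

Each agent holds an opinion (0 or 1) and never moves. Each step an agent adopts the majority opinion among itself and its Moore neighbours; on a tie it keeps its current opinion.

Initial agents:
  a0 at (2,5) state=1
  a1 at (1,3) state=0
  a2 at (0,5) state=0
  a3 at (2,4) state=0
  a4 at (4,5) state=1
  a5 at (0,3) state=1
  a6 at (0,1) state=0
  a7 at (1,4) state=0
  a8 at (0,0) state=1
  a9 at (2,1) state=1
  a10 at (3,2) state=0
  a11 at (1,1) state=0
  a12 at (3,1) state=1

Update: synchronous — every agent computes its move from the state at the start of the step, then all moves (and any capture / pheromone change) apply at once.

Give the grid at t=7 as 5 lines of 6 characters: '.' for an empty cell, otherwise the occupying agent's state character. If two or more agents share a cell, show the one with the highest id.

t=1: a0@(2,5):0 a1@(1,3):0 a2@(0,5):0 a3@(2,4):0 a4@(4,5):1 a5@(0,3):0 a6@(0,1):0 a7@(1,4):0 a8@(0,0):0 a9@(2,1):1 a10@(3,2):1 a11@(1,1):0 a12@(3,1):1
t=2: a0@(2,5):0 a1@(1,3):0 a2@(0,5):0 a3@(2,4):0 a4@(4,5):0 a5@(0,3):0 a6@(0,1):0 a7@(1,4):0 a8@(0,0):0 a9@(2,1):1 a10@(3,2):1 a11@(1,1):0 a12@(3,1):1
t=3: (unchanged — steady state)

00.0.0
.0.00.
.1..00
.11...
.....0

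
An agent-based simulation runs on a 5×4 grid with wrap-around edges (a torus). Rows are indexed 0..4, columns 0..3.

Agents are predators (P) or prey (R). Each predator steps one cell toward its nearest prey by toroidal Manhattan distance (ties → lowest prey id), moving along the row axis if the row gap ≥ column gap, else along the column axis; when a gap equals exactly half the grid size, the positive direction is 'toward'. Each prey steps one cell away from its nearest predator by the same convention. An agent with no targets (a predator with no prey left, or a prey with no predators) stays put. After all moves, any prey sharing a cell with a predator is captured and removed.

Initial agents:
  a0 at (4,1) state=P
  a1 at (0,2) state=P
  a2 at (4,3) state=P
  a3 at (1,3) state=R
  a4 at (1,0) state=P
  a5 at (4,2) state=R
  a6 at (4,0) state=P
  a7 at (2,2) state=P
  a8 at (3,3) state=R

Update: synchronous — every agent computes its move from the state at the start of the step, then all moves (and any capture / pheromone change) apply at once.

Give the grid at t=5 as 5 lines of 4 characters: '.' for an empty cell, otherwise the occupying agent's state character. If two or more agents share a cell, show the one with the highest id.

t=1: a0@(4,2):P a1@(4,2):P a2@(4,2):P a4@(1,3):P a5@(4,3):R a6@(4,1):P a7@(1,2):P a8@(2,3):R
t=2: a0@(4,3):P a1@(4,3):P a2@(4,3):P a4@(2,3):P a5@(4,0):R a6@(4,2):P a7@(2,2):P a8@(3,3):R
t=3: a0@(4,0):P a1@(4,0):P a2@(4,0):P a4@(3,3):P a5@(4,1):R a6@(4,3):P a7@(3,2):P a8@(2,3):R
t=4: a0@(4,1):P a1@(4,1):P a2@(4,1):P a4@(2,3):P a6@(4,0):P a7@(4,2):P a8@(1,3):R
t=5: a0@(0,1):P a1@(0,1):P a2@(0,1):P a4@(1,3):P a6@(0,0):P a7@(0,2):P a8@(0,3):R

PPPR
...P
....
....
....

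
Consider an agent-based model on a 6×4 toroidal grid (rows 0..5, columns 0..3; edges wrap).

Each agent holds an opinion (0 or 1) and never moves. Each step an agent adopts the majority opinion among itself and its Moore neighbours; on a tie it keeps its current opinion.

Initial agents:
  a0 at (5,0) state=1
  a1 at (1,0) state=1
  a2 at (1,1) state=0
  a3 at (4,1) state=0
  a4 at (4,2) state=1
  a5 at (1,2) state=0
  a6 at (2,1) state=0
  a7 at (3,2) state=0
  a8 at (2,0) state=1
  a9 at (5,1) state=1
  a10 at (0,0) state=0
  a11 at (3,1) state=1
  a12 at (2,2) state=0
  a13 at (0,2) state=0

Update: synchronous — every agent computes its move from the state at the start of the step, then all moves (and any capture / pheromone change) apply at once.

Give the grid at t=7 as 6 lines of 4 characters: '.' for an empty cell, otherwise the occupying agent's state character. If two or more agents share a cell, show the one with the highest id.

t=1: a0@(5,0):1 a1@(1,0):0 a2@(1,1):0 a3@(4,1):1 a4@(4,2):1 a5@(1,2):0 a6@(2,1):0 a7@(3,2):0 a8@(2,0):1 a9@(5,1):1 a10@(0,0):1 a11@(3,1):0 a12@(2,2):0 a13@(0,2):0
t=2: a0@(5,0):1 a1@(1,0):0 a2@(1,1):0 a3@(4,1):1 a4@(4,2):1 a5@(1,2):0 a6@(2,1):0 a7@(3,2):0 a8@(2,0):0 a9@(5,1):1 a10@(0,0):1 a11@(3,1):0 a12@(2,2):0 a13@(0,2):0
t=3: (unchanged — steady state)

1.0.
000.
000.
.00.
.11.
11..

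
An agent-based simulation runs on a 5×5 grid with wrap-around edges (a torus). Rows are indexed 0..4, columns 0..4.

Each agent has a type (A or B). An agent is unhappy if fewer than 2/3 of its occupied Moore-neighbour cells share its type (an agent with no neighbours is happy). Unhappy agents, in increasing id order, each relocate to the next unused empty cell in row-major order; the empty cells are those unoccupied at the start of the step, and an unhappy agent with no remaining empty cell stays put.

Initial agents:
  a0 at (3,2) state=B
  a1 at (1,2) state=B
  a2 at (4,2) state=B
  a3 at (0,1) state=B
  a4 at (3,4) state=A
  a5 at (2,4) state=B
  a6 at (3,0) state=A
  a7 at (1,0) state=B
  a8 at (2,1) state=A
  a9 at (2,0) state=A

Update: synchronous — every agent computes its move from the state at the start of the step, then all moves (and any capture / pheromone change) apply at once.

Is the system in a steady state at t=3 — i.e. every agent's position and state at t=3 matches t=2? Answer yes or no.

no

t=1: a0@(0,0):B a1@(0,2):B a2@(4,2):B a3@(0,1):B a4@(3,4):A a5@(0,3):B a6@(3,0):A a7@(0,4):B a8@(1,1):A a9@(1,3):A
t=2: a0@(0,0):B a1@(1,0):B a2@(4,2):B a3@(0,1):B a4@(3,4):A a5@(0,3):B a6@(3,0):A a7@(0,4):B a8@(1,2):A a9@(1,4):A
t=3: a0@(0,0):B a1@(1,0):B a2@(4,2):B a3@(0,1):B a4@(3,4):A a5@(0,2):B a6@(3,0):A a7@(0,4):B a8@(1,1):A a9@(1,3):A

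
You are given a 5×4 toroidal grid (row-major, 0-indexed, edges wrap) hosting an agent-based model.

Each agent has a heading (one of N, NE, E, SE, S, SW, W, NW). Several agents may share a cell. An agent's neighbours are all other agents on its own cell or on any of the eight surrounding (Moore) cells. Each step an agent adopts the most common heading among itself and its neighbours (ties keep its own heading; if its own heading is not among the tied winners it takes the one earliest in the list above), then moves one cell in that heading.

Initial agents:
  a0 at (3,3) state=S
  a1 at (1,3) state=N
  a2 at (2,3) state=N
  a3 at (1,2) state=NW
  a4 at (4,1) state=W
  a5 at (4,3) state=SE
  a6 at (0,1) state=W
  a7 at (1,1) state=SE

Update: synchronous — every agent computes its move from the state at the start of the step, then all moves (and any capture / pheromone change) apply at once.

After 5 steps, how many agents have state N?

8

t=1: a0@(4,3):S a1@(0,3):N a2@(1,3):N a3@(0,2):N a4@(4,0):W a5@(0,0):SE a6@(0,0):W a7@(2,2):SE
t=2: a0@(3,3):N a1@(4,3):N a2@(0,3):N a3@(4,2):N a4@(4,3):W a5@(4,0):N a6@(0,3):W a7@(3,3):SE
t=3: a0@(2,3):N a1@(3,3):N a2@(4,3):N a3@(3,2):N a4@(3,3):N a5@(3,0):N a6@(4,3):N a7@(2,3):N
t=4: a0@(1,3):N a1@(2,3):N a2@(3,3):N a3@(2,2):N a4@(2,3):N a5@(2,0):N a6@(3,3):N a7@(1,3):N
t=5: a0@(0,3):N a1@(1,3):N a2@(2,3):N a3@(1,2):N a4@(1,3):N a5@(1,0):N a6@(2,3):N a7@(0,3):N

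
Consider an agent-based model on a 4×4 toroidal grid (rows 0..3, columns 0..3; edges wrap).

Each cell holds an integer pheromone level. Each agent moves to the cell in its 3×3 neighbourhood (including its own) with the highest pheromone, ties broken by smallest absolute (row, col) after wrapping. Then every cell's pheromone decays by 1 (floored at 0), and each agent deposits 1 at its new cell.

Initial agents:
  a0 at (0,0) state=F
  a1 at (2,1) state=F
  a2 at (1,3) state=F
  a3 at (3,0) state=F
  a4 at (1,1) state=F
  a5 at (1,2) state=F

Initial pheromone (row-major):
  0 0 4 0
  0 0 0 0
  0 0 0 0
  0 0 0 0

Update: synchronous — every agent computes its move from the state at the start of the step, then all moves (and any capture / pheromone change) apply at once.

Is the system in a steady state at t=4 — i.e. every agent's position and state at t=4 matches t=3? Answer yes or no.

t=1: a0@(0,0) a1@(1,0) a2@(0,2) a3@(0,0) a4@(0,2) a5@(0,2) | pheromone: 2 0 6 0 / 1 0 0 0 / 0 0 0 0 / 0 0 0 0
t=2: a0@(0,0) a1@(0,0) a2@(0,2) a3@(0,0) a4@(0,2) a5@(0,2) | pheromone: 4 0 8 0 / 0 0 0 0 / 0 0 0 0 / 0 0 0 0
t=3: a0@(0,0) a1@(0,0) a2@(0,2) a3@(0,0) a4@(0,2) a5@(0,2) | pheromone: 6 0 10 0 / 0 0 0 0 / 0 0 0 0 / 0 0 0 0
t=4: a0@(0,0) a1@(0,0) a2@(0,2) a3@(0,0) a4@(0,2) a5@(0,2) | pheromone: 8 0 12 0 / 0 0 0 0 / 0 0 0 0 / 0 0 0 0

yes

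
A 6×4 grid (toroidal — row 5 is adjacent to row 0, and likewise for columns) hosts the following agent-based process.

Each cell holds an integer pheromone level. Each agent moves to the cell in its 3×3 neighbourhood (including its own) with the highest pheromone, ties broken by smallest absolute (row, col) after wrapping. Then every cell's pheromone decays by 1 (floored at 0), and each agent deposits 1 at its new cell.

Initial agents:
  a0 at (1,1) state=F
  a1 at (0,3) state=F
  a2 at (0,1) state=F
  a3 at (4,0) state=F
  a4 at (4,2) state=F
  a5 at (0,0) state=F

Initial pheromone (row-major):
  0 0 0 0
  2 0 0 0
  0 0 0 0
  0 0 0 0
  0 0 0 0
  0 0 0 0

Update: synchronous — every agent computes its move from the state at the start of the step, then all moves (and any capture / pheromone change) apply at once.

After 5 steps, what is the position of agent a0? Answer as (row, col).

(1, 0)

t=1: a0@(1,0) a1@(1,0) a2@(1,0) a3@(3,0) a4@(3,1) a5@(1,0) | pheromone: 0 0 0 0 / 5 0 0 0 / 0 0 0 0 / 1 1 0 0 / 0 0 0 0 / 0 0 0 0
t=2: a0@(1,0) a1@(1,0) a2@(1,0) a3@(3,0) a4@(3,0) a5@(1,0) | pheromone: 0 0 0 0 / 8 0 0 0 / 0 0 0 0 / 2 0 0 0 / 0 0 0 0 / 0 0 0 0
t=3: a0@(1,0) a1@(1,0) a2@(1,0) a3@(3,0) a4@(3,0) a5@(1,0) | pheromone: 0 0 0 0 / 11 0 0 0 / 0 0 0 0 / 3 0 0 0 / 0 0 0 0 / 0 0 0 0
t=4: a0@(1,0) a1@(1,0) a2@(1,0) a3@(3,0) a4@(3,0) a5@(1,0) | pheromone: 0 0 0 0 / 14 0 0 0 / 0 0 0 0 / 4 0 0 0 / 0 0 0 0 / 0 0 0 0
t=5: a0@(1,0) a1@(1,0) a2@(1,0) a3@(3,0) a4@(3,0) a5@(1,0) | pheromone: 0 0 0 0 / 17 0 0 0 / 0 0 0 0 / 5 0 0 0 / 0 0 0 0 / 0 0 0 0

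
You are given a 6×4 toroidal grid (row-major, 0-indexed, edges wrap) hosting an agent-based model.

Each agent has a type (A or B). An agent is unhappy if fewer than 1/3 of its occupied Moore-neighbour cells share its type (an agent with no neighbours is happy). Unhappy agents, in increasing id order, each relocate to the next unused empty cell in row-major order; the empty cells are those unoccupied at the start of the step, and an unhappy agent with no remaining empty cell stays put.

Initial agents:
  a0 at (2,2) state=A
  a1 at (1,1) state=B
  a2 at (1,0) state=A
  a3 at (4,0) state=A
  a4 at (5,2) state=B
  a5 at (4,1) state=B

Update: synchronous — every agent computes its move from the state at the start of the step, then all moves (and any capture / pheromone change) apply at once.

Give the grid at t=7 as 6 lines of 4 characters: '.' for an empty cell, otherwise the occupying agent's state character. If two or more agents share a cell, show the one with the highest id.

t=1: a0@(0,0):A a1@(0,1):B a2@(0,2):A a3@(0,3):A a4@(5,2):B a5@(4,1):B
t=2: (unchanged — steady state)

ABAA
....
....
....
.B..
..B.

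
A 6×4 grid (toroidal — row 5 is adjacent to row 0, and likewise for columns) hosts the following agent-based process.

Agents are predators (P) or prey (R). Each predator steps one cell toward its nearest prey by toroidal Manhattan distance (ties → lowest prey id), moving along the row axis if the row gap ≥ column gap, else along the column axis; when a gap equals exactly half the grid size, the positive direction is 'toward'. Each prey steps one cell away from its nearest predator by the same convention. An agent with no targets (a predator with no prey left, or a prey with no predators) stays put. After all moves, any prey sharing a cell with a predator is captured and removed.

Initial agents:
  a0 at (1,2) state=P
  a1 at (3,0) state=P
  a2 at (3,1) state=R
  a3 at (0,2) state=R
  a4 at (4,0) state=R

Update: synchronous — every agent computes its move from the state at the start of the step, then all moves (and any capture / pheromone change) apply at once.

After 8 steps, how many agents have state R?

3

t=1: a0@(0,2):P a1@(3,1):P a2@(3,2):R a3@(5,2):R a4@(5,0):R
t=2: a0@(5,2):P a1@(3,2):P a2@(3,3):R a3@(4,2):R a4@(5,3):R
t=3: a0@(4,2):P a1@(3,3):P a2@(3,0):R a3@(3,2):R a4@(5,0):R
t=4: a0@(3,2):P a1@(3,0):P a2@(3,1):R a3@(2,2):R a4@(5,3):R
t=5: a0@(3,1):P a1@(3,1):P a2@(3,0):R a3@(1,2):R a4@(0,3):R
t=6: a0@(3,0):P a1@(3,0):P a2@(3,3):R a3@(0,2):R a4@(5,3):R
t=7: a0@(3,3):P a1@(3,3):P a2@(3,2):R a3@(5,2):R a4@(0,3):R
t=8: a0@(3,2):P a1@(3,2):P a2@(3,1):R a3@(0,2):R a4@(5,3):R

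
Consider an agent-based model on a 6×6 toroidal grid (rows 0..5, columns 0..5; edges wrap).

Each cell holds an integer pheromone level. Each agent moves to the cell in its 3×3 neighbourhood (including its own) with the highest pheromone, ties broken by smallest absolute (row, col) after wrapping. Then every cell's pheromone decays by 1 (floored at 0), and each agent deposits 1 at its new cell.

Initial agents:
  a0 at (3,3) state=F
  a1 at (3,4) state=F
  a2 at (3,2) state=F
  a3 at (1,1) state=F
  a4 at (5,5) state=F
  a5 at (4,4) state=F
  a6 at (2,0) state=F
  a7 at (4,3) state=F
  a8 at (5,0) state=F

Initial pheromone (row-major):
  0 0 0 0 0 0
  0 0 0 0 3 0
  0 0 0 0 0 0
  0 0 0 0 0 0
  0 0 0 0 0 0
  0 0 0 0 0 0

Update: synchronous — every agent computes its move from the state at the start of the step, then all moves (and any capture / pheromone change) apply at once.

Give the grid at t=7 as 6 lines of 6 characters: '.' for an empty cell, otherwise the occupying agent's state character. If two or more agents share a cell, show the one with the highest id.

t=1: a0@(2,2) a1@(2,3) a2@(2,1) a3@(0,0) a4@(0,0) a5@(3,3) a6@(1,0) a7@(3,2) a8@(0,0) | pheromone: 3 0 0 0 0 0 / 1 0 0 0 2 0 / 0 1 1 1 0 0 / 0 0 1 1 0 0 / 0 0 0 0 0 0 / 0 0 0 0 0 0
t=2: a0@(2,1) a1@(1,4) a2@(1,0) a3@(0,0) a4@(0,0) a5@(2,2) a6@(0,0) a7@(2,1) a8@(0,0) | pheromone: 6 0 0 0 0 0 / 1 0 0 0 2 0 / 0 2 1 0 0 0 / 0 0 0 0 0 0 / 0 0 0 0 0 0 / 0 0 0 0 0 0
t=3: a0@(2,1) a1@(1,4) a2@(0,0) a3@(0,0) a4@(0,0) a5@(2,1) a6@(0,0) a7@(2,1) a8@(0,0) | pheromone: 10 0 0 0 0 0 / 0 0 0 0 2 0 / 0 4 0 0 0 0 / 0 0 0 0 0 0 / 0 0 0 0 0 0 / 0 0 0 0 0 0
t=4: a0@(2,1) a1@(1,4) a2@(0,0) a3@(0,0) a4@(0,0) a5@(2,1) a6@(0,0) a7@(2,1) a8@(0,0) | pheromone: 14 0 0 0 0 0 / 0 0 0 0 2 0 / 0 6 0 0 0 0 / 0 0 0 0 0 0 / 0 0 0 0 0 0 / 0 0 0 0 0 0
t=5: a0@(2,1) a1@(1,4) a2@(0,0) a3@(0,0) a4@(0,0) a5@(2,1) a6@(0,0) a7@(2,1) a8@(0,0) | pheromone: 18 0 0 0 0 0 / 0 0 0 0 2 0 / 0 8 0 0 0 0 / 0 0 0 0 0 0 / 0 0 0 0 0 0 / 0 0 0 0 0 0
t=6: a0@(2,1) a1@(1,4) a2@(0,0) a3@(0,0) a4@(0,0) a5@(2,1) a6@(0,0) a7@(2,1) a8@(0,0) | pheromone: 22 0 0 0 0 0 / 0 0 0 0 2 0 / 0 10 0 0 0 0 / 0 0 0 0 0 0 / 0 0 0 0 0 0 / 0 0 0 0 0 0
t=7: a0@(2,1) a1@(1,4) a2@(0,0) a3@(0,0) a4@(0,0) a5@(2,1) a6@(0,0) a7@(2,1) a8@(0,0) | pheromone: 26 0 0 0 0 0 / 0 0 0 0 2 0 / 0 12 0 0 0 0 / 0 0 0 0 0 0 / 0 0 0 0 0 0 / 0 0 0 0 0 0

F.....
....F.
.F....
......
......
......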